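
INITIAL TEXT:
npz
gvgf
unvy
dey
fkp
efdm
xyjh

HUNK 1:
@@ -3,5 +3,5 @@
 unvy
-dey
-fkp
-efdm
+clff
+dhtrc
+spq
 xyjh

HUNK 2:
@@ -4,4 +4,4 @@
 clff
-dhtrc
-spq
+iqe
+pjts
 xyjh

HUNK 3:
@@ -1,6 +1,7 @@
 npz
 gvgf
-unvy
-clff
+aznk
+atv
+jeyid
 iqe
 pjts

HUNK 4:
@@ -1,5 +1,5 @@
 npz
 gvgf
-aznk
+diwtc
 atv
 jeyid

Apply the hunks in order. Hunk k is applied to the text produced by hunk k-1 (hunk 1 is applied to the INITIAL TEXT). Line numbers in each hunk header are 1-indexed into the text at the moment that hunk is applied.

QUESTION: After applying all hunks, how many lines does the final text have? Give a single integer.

Hunk 1: at line 3 remove [dey,fkp,efdm] add [clff,dhtrc,spq] -> 7 lines: npz gvgf unvy clff dhtrc spq xyjh
Hunk 2: at line 4 remove [dhtrc,spq] add [iqe,pjts] -> 7 lines: npz gvgf unvy clff iqe pjts xyjh
Hunk 3: at line 1 remove [unvy,clff] add [aznk,atv,jeyid] -> 8 lines: npz gvgf aznk atv jeyid iqe pjts xyjh
Hunk 4: at line 1 remove [aznk] add [diwtc] -> 8 lines: npz gvgf diwtc atv jeyid iqe pjts xyjh
Final line count: 8

Answer: 8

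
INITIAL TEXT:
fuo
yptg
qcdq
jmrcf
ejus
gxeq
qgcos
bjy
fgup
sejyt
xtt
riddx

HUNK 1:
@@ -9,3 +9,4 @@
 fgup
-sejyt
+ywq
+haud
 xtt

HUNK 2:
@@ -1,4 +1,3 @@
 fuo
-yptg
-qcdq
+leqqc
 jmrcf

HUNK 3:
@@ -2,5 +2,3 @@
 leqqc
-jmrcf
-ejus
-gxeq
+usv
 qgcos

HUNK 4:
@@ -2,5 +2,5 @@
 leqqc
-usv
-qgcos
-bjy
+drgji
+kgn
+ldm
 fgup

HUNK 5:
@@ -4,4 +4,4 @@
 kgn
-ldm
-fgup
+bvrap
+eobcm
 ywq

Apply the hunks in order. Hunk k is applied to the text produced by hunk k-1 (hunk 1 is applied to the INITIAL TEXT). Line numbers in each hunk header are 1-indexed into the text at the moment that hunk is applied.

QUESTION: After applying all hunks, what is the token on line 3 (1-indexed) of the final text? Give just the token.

Hunk 1: at line 9 remove [sejyt] add [ywq,haud] -> 13 lines: fuo yptg qcdq jmrcf ejus gxeq qgcos bjy fgup ywq haud xtt riddx
Hunk 2: at line 1 remove [yptg,qcdq] add [leqqc] -> 12 lines: fuo leqqc jmrcf ejus gxeq qgcos bjy fgup ywq haud xtt riddx
Hunk 3: at line 2 remove [jmrcf,ejus,gxeq] add [usv] -> 10 lines: fuo leqqc usv qgcos bjy fgup ywq haud xtt riddx
Hunk 4: at line 2 remove [usv,qgcos,bjy] add [drgji,kgn,ldm] -> 10 lines: fuo leqqc drgji kgn ldm fgup ywq haud xtt riddx
Hunk 5: at line 4 remove [ldm,fgup] add [bvrap,eobcm] -> 10 lines: fuo leqqc drgji kgn bvrap eobcm ywq haud xtt riddx
Final line 3: drgji

Answer: drgji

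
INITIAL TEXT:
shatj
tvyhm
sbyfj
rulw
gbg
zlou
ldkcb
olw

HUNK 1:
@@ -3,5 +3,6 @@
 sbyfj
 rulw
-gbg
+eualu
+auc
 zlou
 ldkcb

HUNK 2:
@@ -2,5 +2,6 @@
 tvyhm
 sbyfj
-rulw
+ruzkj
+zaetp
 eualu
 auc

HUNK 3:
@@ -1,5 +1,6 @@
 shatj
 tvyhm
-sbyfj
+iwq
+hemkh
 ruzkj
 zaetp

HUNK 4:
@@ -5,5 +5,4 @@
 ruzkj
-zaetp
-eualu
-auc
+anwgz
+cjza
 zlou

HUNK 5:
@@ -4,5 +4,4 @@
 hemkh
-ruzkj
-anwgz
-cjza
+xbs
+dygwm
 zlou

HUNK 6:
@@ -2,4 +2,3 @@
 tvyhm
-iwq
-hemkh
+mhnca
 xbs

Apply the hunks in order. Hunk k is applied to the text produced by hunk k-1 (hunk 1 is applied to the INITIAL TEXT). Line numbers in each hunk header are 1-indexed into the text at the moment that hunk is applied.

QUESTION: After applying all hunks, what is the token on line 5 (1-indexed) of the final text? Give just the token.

Answer: dygwm

Derivation:
Hunk 1: at line 3 remove [gbg] add [eualu,auc] -> 9 lines: shatj tvyhm sbyfj rulw eualu auc zlou ldkcb olw
Hunk 2: at line 2 remove [rulw] add [ruzkj,zaetp] -> 10 lines: shatj tvyhm sbyfj ruzkj zaetp eualu auc zlou ldkcb olw
Hunk 3: at line 1 remove [sbyfj] add [iwq,hemkh] -> 11 lines: shatj tvyhm iwq hemkh ruzkj zaetp eualu auc zlou ldkcb olw
Hunk 4: at line 5 remove [zaetp,eualu,auc] add [anwgz,cjza] -> 10 lines: shatj tvyhm iwq hemkh ruzkj anwgz cjza zlou ldkcb olw
Hunk 5: at line 4 remove [ruzkj,anwgz,cjza] add [xbs,dygwm] -> 9 lines: shatj tvyhm iwq hemkh xbs dygwm zlou ldkcb olw
Hunk 6: at line 2 remove [iwq,hemkh] add [mhnca] -> 8 lines: shatj tvyhm mhnca xbs dygwm zlou ldkcb olw
Final line 5: dygwm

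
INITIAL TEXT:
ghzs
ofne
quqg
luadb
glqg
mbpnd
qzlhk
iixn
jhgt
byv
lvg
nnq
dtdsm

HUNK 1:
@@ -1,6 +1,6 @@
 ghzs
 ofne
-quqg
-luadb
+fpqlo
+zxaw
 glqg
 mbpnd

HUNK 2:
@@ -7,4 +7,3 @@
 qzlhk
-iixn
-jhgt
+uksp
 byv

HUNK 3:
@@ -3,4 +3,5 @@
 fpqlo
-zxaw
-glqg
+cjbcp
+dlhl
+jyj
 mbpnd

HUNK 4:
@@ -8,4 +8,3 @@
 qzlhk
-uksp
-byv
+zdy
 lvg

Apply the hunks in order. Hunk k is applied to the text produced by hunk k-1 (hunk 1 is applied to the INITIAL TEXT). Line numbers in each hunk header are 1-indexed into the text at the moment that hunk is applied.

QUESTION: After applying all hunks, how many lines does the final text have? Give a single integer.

Answer: 12

Derivation:
Hunk 1: at line 1 remove [quqg,luadb] add [fpqlo,zxaw] -> 13 lines: ghzs ofne fpqlo zxaw glqg mbpnd qzlhk iixn jhgt byv lvg nnq dtdsm
Hunk 2: at line 7 remove [iixn,jhgt] add [uksp] -> 12 lines: ghzs ofne fpqlo zxaw glqg mbpnd qzlhk uksp byv lvg nnq dtdsm
Hunk 3: at line 3 remove [zxaw,glqg] add [cjbcp,dlhl,jyj] -> 13 lines: ghzs ofne fpqlo cjbcp dlhl jyj mbpnd qzlhk uksp byv lvg nnq dtdsm
Hunk 4: at line 8 remove [uksp,byv] add [zdy] -> 12 lines: ghzs ofne fpqlo cjbcp dlhl jyj mbpnd qzlhk zdy lvg nnq dtdsm
Final line count: 12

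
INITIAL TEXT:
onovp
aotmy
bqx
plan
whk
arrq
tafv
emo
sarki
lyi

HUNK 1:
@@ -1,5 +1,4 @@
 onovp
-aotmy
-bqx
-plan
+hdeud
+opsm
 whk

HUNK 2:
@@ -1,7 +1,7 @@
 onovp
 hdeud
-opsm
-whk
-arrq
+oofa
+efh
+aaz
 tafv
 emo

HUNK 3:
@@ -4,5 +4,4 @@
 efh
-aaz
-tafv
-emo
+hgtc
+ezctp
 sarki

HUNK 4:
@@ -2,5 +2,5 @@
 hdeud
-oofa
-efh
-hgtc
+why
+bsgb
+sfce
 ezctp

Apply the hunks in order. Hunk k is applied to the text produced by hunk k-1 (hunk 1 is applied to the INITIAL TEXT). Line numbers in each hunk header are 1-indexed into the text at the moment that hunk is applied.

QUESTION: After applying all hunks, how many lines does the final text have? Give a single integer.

Answer: 8

Derivation:
Hunk 1: at line 1 remove [aotmy,bqx,plan] add [hdeud,opsm] -> 9 lines: onovp hdeud opsm whk arrq tafv emo sarki lyi
Hunk 2: at line 1 remove [opsm,whk,arrq] add [oofa,efh,aaz] -> 9 lines: onovp hdeud oofa efh aaz tafv emo sarki lyi
Hunk 3: at line 4 remove [aaz,tafv,emo] add [hgtc,ezctp] -> 8 lines: onovp hdeud oofa efh hgtc ezctp sarki lyi
Hunk 4: at line 2 remove [oofa,efh,hgtc] add [why,bsgb,sfce] -> 8 lines: onovp hdeud why bsgb sfce ezctp sarki lyi
Final line count: 8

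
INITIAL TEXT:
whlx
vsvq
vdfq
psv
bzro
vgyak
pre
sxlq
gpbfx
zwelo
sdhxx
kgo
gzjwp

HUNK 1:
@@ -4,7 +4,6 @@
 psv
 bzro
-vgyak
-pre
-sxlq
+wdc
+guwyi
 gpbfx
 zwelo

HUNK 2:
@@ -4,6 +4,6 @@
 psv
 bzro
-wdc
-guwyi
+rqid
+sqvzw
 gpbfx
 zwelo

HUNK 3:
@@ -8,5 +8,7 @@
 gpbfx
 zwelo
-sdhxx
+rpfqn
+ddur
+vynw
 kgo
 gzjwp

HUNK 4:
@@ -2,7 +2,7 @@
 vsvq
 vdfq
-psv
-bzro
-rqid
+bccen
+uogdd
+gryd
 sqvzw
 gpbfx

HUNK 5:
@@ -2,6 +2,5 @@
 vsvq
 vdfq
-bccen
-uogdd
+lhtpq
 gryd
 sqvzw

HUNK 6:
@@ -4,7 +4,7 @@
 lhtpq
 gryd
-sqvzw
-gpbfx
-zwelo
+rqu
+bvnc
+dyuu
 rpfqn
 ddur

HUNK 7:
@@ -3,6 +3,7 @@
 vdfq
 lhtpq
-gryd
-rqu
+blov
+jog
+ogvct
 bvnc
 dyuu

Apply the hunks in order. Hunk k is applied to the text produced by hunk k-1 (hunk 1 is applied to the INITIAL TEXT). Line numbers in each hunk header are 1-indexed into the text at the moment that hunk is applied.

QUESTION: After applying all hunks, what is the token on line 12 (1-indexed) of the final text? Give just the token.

Answer: vynw

Derivation:
Hunk 1: at line 4 remove [vgyak,pre,sxlq] add [wdc,guwyi] -> 12 lines: whlx vsvq vdfq psv bzro wdc guwyi gpbfx zwelo sdhxx kgo gzjwp
Hunk 2: at line 4 remove [wdc,guwyi] add [rqid,sqvzw] -> 12 lines: whlx vsvq vdfq psv bzro rqid sqvzw gpbfx zwelo sdhxx kgo gzjwp
Hunk 3: at line 8 remove [sdhxx] add [rpfqn,ddur,vynw] -> 14 lines: whlx vsvq vdfq psv bzro rqid sqvzw gpbfx zwelo rpfqn ddur vynw kgo gzjwp
Hunk 4: at line 2 remove [psv,bzro,rqid] add [bccen,uogdd,gryd] -> 14 lines: whlx vsvq vdfq bccen uogdd gryd sqvzw gpbfx zwelo rpfqn ddur vynw kgo gzjwp
Hunk 5: at line 2 remove [bccen,uogdd] add [lhtpq] -> 13 lines: whlx vsvq vdfq lhtpq gryd sqvzw gpbfx zwelo rpfqn ddur vynw kgo gzjwp
Hunk 6: at line 4 remove [sqvzw,gpbfx,zwelo] add [rqu,bvnc,dyuu] -> 13 lines: whlx vsvq vdfq lhtpq gryd rqu bvnc dyuu rpfqn ddur vynw kgo gzjwp
Hunk 7: at line 3 remove [gryd,rqu] add [blov,jog,ogvct] -> 14 lines: whlx vsvq vdfq lhtpq blov jog ogvct bvnc dyuu rpfqn ddur vynw kgo gzjwp
Final line 12: vynw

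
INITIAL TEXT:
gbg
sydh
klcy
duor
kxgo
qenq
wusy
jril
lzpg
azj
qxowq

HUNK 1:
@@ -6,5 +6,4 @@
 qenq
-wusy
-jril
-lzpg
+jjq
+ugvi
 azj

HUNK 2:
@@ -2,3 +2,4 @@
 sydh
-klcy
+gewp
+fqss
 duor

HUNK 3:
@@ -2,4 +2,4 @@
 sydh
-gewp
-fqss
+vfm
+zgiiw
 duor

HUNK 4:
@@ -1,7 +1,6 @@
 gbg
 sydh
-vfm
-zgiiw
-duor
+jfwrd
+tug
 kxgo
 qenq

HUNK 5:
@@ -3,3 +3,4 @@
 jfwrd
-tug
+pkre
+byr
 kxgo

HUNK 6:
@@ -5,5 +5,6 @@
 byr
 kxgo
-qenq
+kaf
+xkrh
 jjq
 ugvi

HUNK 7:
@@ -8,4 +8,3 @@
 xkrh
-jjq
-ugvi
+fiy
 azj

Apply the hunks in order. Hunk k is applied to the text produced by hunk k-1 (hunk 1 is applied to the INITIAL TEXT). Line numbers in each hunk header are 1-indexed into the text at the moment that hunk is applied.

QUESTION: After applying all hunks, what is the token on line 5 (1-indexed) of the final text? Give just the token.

Answer: byr

Derivation:
Hunk 1: at line 6 remove [wusy,jril,lzpg] add [jjq,ugvi] -> 10 lines: gbg sydh klcy duor kxgo qenq jjq ugvi azj qxowq
Hunk 2: at line 2 remove [klcy] add [gewp,fqss] -> 11 lines: gbg sydh gewp fqss duor kxgo qenq jjq ugvi azj qxowq
Hunk 3: at line 2 remove [gewp,fqss] add [vfm,zgiiw] -> 11 lines: gbg sydh vfm zgiiw duor kxgo qenq jjq ugvi azj qxowq
Hunk 4: at line 1 remove [vfm,zgiiw,duor] add [jfwrd,tug] -> 10 lines: gbg sydh jfwrd tug kxgo qenq jjq ugvi azj qxowq
Hunk 5: at line 3 remove [tug] add [pkre,byr] -> 11 lines: gbg sydh jfwrd pkre byr kxgo qenq jjq ugvi azj qxowq
Hunk 6: at line 5 remove [qenq] add [kaf,xkrh] -> 12 lines: gbg sydh jfwrd pkre byr kxgo kaf xkrh jjq ugvi azj qxowq
Hunk 7: at line 8 remove [jjq,ugvi] add [fiy] -> 11 lines: gbg sydh jfwrd pkre byr kxgo kaf xkrh fiy azj qxowq
Final line 5: byr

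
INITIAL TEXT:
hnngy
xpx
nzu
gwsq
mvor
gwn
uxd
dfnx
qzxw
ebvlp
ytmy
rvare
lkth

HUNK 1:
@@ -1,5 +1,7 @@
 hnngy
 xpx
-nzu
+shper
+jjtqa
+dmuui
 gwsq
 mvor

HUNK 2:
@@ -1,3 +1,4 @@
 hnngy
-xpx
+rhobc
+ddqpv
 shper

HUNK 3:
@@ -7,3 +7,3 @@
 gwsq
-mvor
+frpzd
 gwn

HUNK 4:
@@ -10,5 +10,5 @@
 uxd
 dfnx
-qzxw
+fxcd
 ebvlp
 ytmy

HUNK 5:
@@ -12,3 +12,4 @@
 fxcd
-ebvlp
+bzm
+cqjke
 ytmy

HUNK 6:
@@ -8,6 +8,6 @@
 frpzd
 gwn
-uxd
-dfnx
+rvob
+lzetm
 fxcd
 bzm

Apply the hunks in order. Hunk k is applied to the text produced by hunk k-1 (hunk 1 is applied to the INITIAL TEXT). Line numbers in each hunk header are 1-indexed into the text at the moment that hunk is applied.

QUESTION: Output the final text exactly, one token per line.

Answer: hnngy
rhobc
ddqpv
shper
jjtqa
dmuui
gwsq
frpzd
gwn
rvob
lzetm
fxcd
bzm
cqjke
ytmy
rvare
lkth

Derivation:
Hunk 1: at line 1 remove [nzu] add [shper,jjtqa,dmuui] -> 15 lines: hnngy xpx shper jjtqa dmuui gwsq mvor gwn uxd dfnx qzxw ebvlp ytmy rvare lkth
Hunk 2: at line 1 remove [xpx] add [rhobc,ddqpv] -> 16 lines: hnngy rhobc ddqpv shper jjtqa dmuui gwsq mvor gwn uxd dfnx qzxw ebvlp ytmy rvare lkth
Hunk 3: at line 7 remove [mvor] add [frpzd] -> 16 lines: hnngy rhobc ddqpv shper jjtqa dmuui gwsq frpzd gwn uxd dfnx qzxw ebvlp ytmy rvare lkth
Hunk 4: at line 10 remove [qzxw] add [fxcd] -> 16 lines: hnngy rhobc ddqpv shper jjtqa dmuui gwsq frpzd gwn uxd dfnx fxcd ebvlp ytmy rvare lkth
Hunk 5: at line 12 remove [ebvlp] add [bzm,cqjke] -> 17 lines: hnngy rhobc ddqpv shper jjtqa dmuui gwsq frpzd gwn uxd dfnx fxcd bzm cqjke ytmy rvare lkth
Hunk 6: at line 8 remove [uxd,dfnx] add [rvob,lzetm] -> 17 lines: hnngy rhobc ddqpv shper jjtqa dmuui gwsq frpzd gwn rvob lzetm fxcd bzm cqjke ytmy rvare lkth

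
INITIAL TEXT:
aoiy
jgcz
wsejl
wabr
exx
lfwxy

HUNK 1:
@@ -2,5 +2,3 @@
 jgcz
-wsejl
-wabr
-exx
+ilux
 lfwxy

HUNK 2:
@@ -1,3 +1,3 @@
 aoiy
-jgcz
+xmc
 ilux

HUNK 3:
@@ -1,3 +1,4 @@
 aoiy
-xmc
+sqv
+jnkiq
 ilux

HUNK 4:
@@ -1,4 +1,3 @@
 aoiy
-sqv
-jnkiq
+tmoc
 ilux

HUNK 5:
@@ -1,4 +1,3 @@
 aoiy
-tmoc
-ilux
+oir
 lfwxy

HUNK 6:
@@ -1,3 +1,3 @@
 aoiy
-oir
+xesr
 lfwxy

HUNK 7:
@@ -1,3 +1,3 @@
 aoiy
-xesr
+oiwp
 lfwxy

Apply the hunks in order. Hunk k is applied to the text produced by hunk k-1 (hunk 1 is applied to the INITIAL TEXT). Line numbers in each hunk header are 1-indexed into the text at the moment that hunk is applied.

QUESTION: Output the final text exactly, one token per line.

Answer: aoiy
oiwp
lfwxy

Derivation:
Hunk 1: at line 2 remove [wsejl,wabr,exx] add [ilux] -> 4 lines: aoiy jgcz ilux lfwxy
Hunk 2: at line 1 remove [jgcz] add [xmc] -> 4 lines: aoiy xmc ilux lfwxy
Hunk 3: at line 1 remove [xmc] add [sqv,jnkiq] -> 5 lines: aoiy sqv jnkiq ilux lfwxy
Hunk 4: at line 1 remove [sqv,jnkiq] add [tmoc] -> 4 lines: aoiy tmoc ilux lfwxy
Hunk 5: at line 1 remove [tmoc,ilux] add [oir] -> 3 lines: aoiy oir lfwxy
Hunk 6: at line 1 remove [oir] add [xesr] -> 3 lines: aoiy xesr lfwxy
Hunk 7: at line 1 remove [xesr] add [oiwp] -> 3 lines: aoiy oiwp lfwxy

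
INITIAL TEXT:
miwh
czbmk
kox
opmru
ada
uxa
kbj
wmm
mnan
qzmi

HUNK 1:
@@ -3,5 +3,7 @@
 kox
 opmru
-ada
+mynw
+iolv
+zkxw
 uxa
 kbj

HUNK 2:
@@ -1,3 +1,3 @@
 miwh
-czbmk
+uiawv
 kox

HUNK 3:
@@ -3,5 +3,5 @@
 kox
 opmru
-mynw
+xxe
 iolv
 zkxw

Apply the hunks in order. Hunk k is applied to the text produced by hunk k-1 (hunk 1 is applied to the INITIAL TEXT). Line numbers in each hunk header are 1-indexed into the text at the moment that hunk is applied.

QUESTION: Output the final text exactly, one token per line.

Hunk 1: at line 3 remove [ada] add [mynw,iolv,zkxw] -> 12 lines: miwh czbmk kox opmru mynw iolv zkxw uxa kbj wmm mnan qzmi
Hunk 2: at line 1 remove [czbmk] add [uiawv] -> 12 lines: miwh uiawv kox opmru mynw iolv zkxw uxa kbj wmm mnan qzmi
Hunk 3: at line 3 remove [mynw] add [xxe] -> 12 lines: miwh uiawv kox opmru xxe iolv zkxw uxa kbj wmm mnan qzmi

Answer: miwh
uiawv
kox
opmru
xxe
iolv
zkxw
uxa
kbj
wmm
mnan
qzmi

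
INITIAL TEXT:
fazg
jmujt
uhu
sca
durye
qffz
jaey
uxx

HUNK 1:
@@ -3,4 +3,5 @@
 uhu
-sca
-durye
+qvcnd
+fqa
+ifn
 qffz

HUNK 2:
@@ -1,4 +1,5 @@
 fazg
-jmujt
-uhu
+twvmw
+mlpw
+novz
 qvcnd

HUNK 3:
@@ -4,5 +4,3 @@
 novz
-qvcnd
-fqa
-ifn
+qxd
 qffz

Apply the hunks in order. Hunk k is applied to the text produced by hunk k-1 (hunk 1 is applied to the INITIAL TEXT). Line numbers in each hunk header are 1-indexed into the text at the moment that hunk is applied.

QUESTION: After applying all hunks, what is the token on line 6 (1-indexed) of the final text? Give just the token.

Answer: qffz

Derivation:
Hunk 1: at line 3 remove [sca,durye] add [qvcnd,fqa,ifn] -> 9 lines: fazg jmujt uhu qvcnd fqa ifn qffz jaey uxx
Hunk 2: at line 1 remove [jmujt,uhu] add [twvmw,mlpw,novz] -> 10 lines: fazg twvmw mlpw novz qvcnd fqa ifn qffz jaey uxx
Hunk 3: at line 4 remove [qvcnd,fqa,ifn] add [qxd] -> 8 lines: fazg twvmw mlpw novz qxd qffz jaey uxx
Final line 6: qffz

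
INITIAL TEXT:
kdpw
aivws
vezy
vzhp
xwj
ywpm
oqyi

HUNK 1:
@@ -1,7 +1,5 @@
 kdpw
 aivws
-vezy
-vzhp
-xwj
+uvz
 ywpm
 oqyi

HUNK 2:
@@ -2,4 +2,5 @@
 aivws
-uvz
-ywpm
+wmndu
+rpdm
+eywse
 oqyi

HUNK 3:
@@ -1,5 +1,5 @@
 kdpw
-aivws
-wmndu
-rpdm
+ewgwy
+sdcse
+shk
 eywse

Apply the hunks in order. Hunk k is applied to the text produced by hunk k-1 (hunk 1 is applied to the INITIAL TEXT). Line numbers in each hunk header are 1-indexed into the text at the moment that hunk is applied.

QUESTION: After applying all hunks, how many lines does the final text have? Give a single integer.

Answer: 6

Derivation:
Hunk 1: at line 1 remove [vezy,vzhp,xwj] add [uvz] -> 5 lines: kdpw aivws uvz ywpm oqyi
Hunk 2: at line 2 remove [uvz,ywpm] add [wmndu,rpdm,eywse] -> 6 lines: kdpw aivws wmndu rpdm eywse oqyi
Hunk 3: at line 1 remove [aivws,wmndu,rpdm] add [ewgwy,sdcse,shk] -> 6 lines: kdpw ewgwy sdcse shk eywse oqyi
Final line count: 6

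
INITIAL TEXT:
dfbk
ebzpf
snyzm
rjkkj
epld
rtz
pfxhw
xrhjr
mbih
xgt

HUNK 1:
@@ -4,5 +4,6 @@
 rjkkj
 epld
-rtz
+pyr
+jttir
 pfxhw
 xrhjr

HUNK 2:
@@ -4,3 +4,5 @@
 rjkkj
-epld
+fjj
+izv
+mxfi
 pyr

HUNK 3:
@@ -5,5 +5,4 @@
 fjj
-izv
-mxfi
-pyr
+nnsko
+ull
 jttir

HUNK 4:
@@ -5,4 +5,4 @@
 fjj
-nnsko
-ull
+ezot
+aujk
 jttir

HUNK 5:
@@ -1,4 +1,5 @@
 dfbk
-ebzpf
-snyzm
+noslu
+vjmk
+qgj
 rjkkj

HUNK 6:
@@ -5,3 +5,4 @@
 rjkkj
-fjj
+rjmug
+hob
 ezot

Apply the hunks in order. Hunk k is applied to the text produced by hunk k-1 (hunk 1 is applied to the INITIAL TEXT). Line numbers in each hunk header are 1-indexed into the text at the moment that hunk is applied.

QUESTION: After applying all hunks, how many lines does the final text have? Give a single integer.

Answer: 14

Derivation:
Hunk 1: at line 4 remove [rtz] add [pyr,jttir] -> 11 lines: dfbk ebzpf snyzm rjkkj epld pyr jttir pfxhw xrhjr mbih xgt
Hunk 2: at line 4 remove [epld] add [fjj,izv,mxfi] -> 13 lines: dfbk ebzpf snyzm rjkkj fjj izv mxfi pyr jttir pfxhw xrhjr mbih xgt
Hunk 3: at line 5 remove [izv,mxfi,pyr] add [nnsko,ull] -> 12 lines: dfbk ebzpf snyzm rjkkj fjj nnsko ull jttir pfxhw xrhjr mbih xgt
Hunk 4: at line 5 remove [nnsko,ull] add [ezot,aujk] -> 12 lines: dfbk ebzpf snyzm rjkkj fjj ezot aujk jttir pfxhw xrhjr mbih xgt
Hunk 5: at line 1 remove [ebzpf,snyzm] add [noslu,vjmk,qgj] -> 13 lines: dfbk noslu vjmk qgj rjkkj fjj ezot aujk jttir pfxhw xrhjr mbih xgt
Hunk 6: at line 5 remove [fjj] add [rjmug,hob] -> 14 lines: dfbk noslu vjmk qgj rjkkj rjmug hob ezot aujk jttir pfxhw xrhjr mbih xgt
Final line count: 14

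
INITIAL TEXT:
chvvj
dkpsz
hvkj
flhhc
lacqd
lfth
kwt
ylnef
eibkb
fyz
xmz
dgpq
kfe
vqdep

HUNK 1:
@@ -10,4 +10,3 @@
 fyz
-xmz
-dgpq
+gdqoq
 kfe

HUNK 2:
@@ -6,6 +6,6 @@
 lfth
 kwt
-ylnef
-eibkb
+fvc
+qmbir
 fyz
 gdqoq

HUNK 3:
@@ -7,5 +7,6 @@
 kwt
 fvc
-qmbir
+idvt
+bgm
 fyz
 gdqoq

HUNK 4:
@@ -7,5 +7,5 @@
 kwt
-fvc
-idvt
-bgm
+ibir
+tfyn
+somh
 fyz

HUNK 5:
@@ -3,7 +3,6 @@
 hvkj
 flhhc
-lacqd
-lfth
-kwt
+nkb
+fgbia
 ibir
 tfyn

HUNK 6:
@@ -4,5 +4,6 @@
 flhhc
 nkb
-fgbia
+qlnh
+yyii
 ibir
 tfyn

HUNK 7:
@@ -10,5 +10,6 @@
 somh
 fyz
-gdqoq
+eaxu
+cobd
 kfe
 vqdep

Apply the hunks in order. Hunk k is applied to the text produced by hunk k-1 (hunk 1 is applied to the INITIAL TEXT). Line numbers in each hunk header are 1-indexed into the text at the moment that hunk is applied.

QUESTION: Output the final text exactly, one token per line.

Hunk 1: at line 10 remove [xmz,dgpq] add [gdqoq] -> 13 lines: chvvj dkpsz hvkj flhhc lacqd lfth kwt ylnef eibkb fyz gdqoq kfe vqdep
Hunk 2: at line 6 remove [ylnef,eibkb] add [fvc,qmbir] -> 13 lines: chvvj dkpsz hvkj flhhc lacqd lfth kwt fvc qmbir fyz gdqoq kfe vqdep
Hunk 3: at line 7 remove [qmbir] add [idvt,bgm] -> 14 lines: chvvj dkpsz hvkj flhhc lacqd lfth kwt fvc idvt bgm fyz gdqoq kfe vqdep
Hunk 4: at line 7 remove [fvc,idvt,bgm] add [ibir,tfyn,somh] -> 14 lines: chvvj dkpsz hvkj flhhc lacqd lfth kwt ibir tfyn somh fyz gdqoq kfe vqdep
Hunk 5: at line 3 remove [lacqd,lfth,kwt] add [nkb,fgbia] -> 13 lines: chvvj dkpsz hvkj flhhc nkb fgbia ibir tfyn somh fyz gdqoq kfe vqdep
Hunk 6: at line 4 remove [fgbia] add [qlnh,yyii] -> 14 lines: chvvj dkpsz hvkj flhhc nkb qlnh yyii ibir tfyn somh fyz gdqoq kfe vqdep
Hunk 7: at line 10 remove [gdqoq] add [eaxu,cobd] -> 15 lines: chvvj dkpsz hvkj flhhc nkb qlnh yyii ibir tfyn somh fyz eaxu cobd kfe vqdep

Answer: chvvj
dkpsz
hvkj
flhhc
nkb
qlnh
yyii
ibir
tfyn
somh
fyz
eaxu
cobd
kfe
vqdep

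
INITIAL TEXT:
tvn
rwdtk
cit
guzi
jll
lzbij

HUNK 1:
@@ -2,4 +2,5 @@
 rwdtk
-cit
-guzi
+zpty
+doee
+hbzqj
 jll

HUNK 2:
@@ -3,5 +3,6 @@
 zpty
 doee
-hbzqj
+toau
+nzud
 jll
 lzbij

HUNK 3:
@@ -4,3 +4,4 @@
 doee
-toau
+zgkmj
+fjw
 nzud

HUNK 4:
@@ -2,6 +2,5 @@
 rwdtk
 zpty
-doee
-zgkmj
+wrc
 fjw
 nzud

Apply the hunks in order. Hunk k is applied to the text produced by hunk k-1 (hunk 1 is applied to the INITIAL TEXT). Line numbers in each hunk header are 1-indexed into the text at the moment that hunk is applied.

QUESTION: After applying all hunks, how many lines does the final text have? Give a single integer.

Answer: 8

Derivation:
Hunk 1: at line 2 remove [cit,guzi] add [zpty,doee,hbzqj] -> 7 lines: tvn rwdtk zpty doee hbzqj jll lzbij
Hunk 2: at line 3 remove [hbzqj] add [toau,nzud] -> 8 lines: tvn rwdtk zpty doee toau nzud jll lzbij
Hunk 3: at line 4 remove [toau] add [zgkmj,fjw] -> 9 lines: tvn rwdtk zpty doee zgkmj fjw nzud jll lzbij
Hunk 4: at line 2 remove [doee,zgkmj] add [wrc] -> 8 lines: tvn rwdtk zpty wrc fjw nzud jll lzbij
Final line count: 8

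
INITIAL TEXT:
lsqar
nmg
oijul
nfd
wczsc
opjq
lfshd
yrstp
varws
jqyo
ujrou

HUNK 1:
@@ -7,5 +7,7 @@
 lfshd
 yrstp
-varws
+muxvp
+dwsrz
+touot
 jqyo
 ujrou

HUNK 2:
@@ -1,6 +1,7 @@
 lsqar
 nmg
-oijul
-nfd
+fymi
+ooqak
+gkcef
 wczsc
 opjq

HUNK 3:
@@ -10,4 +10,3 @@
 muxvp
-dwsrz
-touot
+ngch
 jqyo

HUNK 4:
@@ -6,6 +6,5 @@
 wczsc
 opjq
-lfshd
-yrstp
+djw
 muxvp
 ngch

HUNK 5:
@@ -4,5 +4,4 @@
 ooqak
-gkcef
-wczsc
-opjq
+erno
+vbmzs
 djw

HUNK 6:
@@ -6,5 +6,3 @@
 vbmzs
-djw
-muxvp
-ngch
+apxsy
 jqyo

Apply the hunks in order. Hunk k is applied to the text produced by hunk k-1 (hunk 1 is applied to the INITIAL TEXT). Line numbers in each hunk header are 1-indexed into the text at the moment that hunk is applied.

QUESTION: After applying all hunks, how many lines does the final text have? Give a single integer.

Answer: 9

Derivation:
Hunk 1: at line 7 remove [varws] add [muxvp,dwsrz,touot] -> 13 lines: lsqar nmg oijul nfd wczsc opjq lfshd yrstp muxvp dwsrz touot jqyo ujrou
Hunk 2: at line 1 remove [oijul,nfd] add [fymi,ooqak,gkcef] -> 14 lines: lsqar nmg fymi ooqak gkcef wczsc opjq lfshd yrstp muxvp dwsrz touot jqyo ujrou
Hunk 3: at line 10 remove [dwsrz,touot] add [ngch] -> 13 lines: lsqar nmg fymi ooqak gkcef wczsc opjq lfshd yrstp muxvp ngch jqyo ujrou
Hunk 4: at line 6 remove [lfshd,yrstp] add [djw] -> 12 lines: lsqar nmg fymi ooqak gkcef wczsc opjq djw muxvp ngch jqyo ujrou
Hunk 5: at line 4 remove [gkcef,wczsc,opjq] add [erno,vbmzs] -> 11 lines: lsqar nmg fymi ooqak erno vbmzs djw muxvp ngch jqyo ujrou
Hunk 6: at line 6 remove [djw,muxvp,ngch] add [apxsy] -> 9 lines: lsqar nmg fymi ooqak erno vbmzs apxsy jqyo ujrou
Final line count: 9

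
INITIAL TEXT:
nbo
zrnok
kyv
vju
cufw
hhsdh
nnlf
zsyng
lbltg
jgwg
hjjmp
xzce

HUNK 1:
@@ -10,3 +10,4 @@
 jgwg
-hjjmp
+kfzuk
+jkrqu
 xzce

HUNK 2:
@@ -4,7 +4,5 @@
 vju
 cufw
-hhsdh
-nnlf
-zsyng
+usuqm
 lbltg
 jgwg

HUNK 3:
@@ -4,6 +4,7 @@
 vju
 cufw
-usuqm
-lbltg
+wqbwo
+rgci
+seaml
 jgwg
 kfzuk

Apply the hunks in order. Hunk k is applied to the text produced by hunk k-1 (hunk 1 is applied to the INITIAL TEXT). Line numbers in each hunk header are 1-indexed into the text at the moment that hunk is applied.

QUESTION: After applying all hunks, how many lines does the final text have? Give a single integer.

Hunk 1: at line 10 remove [hjjmp] add [kfzuk,jkrqu] -> 13 lines: nbo zrnok kyv vju cufw hhsdh nnlf zsyng lbltg jgwg kfzuk jkrqu xzce
Hunk 2: at line 4 remove [hhsdh,nnlf,zsyng] add [usuqm] -> 11 lines: nbo zrnok kyv vju cufw usuqm lbltg jgwg kfzuk jkrqu xzce
Hunk 3: at line 4 remove [usuqm,lbltg] add [wqbwo,rgci,seaml] -> 12 lines: nbo zrnok kyv vju cufw wqbwo rgci seaml jgwg kfzuk jkrqu xzce
Final line count: 12

Answer: 12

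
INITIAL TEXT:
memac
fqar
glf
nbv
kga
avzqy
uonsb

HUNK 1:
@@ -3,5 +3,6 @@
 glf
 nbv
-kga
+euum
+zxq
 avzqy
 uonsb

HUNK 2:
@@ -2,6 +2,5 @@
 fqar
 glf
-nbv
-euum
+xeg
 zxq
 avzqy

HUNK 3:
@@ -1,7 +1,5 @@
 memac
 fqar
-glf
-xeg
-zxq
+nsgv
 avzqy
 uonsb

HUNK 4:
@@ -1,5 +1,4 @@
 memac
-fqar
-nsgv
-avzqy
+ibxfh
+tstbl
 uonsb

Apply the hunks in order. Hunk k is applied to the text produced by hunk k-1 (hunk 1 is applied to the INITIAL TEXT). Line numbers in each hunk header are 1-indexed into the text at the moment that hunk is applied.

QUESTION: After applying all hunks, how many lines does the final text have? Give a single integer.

Hunk 1: at line 3 remove [kga] add [euum,zxq] -> 8 lines: memac fqar glf nbv euum zxq avzqy uonsb
Hunk 2: at line 2 remove [nbv,euum] add [xeg] -> 7 lines: memac fqar glf xeg zxq avzqy uonsb
Hunk 3: at line 1 remove [glf,xeg,zxq] add [nsgv] -> 5 lines: memac fqar nsgv avzqy uonsb
Hunk 4: at line 1 remove [fqar,nsgv,avzqy] add [ibxfh,tstbl] -> 4 lines: memac ibxfh tstbl uonsb
Final line count: 4

Answer: 4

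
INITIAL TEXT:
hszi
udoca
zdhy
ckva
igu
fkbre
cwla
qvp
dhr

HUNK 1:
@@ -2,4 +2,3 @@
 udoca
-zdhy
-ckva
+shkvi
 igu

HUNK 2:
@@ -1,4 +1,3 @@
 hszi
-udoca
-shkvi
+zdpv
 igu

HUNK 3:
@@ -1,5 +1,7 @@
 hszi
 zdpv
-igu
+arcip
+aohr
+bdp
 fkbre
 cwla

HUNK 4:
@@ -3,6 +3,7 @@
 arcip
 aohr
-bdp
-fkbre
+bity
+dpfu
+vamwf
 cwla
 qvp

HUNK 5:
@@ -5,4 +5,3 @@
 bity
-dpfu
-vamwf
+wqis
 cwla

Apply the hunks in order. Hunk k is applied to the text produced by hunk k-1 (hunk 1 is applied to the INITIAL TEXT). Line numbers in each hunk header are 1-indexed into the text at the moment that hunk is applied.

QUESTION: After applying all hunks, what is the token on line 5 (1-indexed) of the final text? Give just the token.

Answer: bity

Derivation:
Hunk 1: at line 2 remove [zdhy,ckva] add [shkvi] -> 8 lines: hszi udoca shkvi igu fkbre cwla qvp dhr
Hunk 2: at line 1 remove [udoca,shkvi] add [zdpv] -> 7 lines: hszi zdpv igu fkbre cwla qvp dhr
Hunk 3: at line 1 remove [igu] add [arcip,aohr,bdp] -> 9 lines: hszi zdpv arcip aohr bdp fkbre cwla qvp dhr
Hunk 4: at line 3 remove [bdp,fkbre] add [bity,dpfu,vamwf] -> 10 lines: hszi zdpv arcip aohr bity dpfu vamwf cwla qvp dhr
Hunk 5: at line 5 remove [dpfu,vamwf] add [wqis] -> 9 lines: hszi zdpv arcip aohr bity wqis cwla qvp dhr
Final line 5: bity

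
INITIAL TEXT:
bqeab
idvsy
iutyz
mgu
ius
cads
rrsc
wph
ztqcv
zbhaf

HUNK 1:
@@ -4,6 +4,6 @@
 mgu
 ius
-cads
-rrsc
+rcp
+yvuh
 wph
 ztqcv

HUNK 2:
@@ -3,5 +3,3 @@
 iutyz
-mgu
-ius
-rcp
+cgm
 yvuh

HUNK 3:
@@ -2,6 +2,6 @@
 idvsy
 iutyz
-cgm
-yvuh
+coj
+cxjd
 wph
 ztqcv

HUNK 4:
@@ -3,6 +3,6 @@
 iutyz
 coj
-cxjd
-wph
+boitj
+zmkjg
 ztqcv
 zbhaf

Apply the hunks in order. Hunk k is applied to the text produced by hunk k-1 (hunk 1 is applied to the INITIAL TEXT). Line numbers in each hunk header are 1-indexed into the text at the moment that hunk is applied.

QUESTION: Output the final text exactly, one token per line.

Answer: bqeab
idvsy
iutyz
coj
boitj
zmkjg
ztqcv
zbhaf

Derivation:
Hunk 1: at line 4 remove [cads,rrsc] add [rcp,yvuh] -> 10 lines: bqeab idvsy iutyz mgu ius rcp yvuh wph ztqcv zbhaf
Hunk 2: at line 3 remove [mgu,ius,rcp] add [cgm] -> 8 lines: bqeab idvsy iutyz cgm yvuh wph ztqcv zbhaf
Hunk 3: at line 2 remove [cgm,yvuh] add [coj,cxjd] -> 8 lines: bqeab idvsy iutyz coj cxjd wph ztqcv zbhaf
Hunk 4: at line 3 remove [cxjd,wph] add [boitj,zmkjg] -> 8 lines: bqeab idvsy iutyz coj boitj zmkjg ztqcv zbhaf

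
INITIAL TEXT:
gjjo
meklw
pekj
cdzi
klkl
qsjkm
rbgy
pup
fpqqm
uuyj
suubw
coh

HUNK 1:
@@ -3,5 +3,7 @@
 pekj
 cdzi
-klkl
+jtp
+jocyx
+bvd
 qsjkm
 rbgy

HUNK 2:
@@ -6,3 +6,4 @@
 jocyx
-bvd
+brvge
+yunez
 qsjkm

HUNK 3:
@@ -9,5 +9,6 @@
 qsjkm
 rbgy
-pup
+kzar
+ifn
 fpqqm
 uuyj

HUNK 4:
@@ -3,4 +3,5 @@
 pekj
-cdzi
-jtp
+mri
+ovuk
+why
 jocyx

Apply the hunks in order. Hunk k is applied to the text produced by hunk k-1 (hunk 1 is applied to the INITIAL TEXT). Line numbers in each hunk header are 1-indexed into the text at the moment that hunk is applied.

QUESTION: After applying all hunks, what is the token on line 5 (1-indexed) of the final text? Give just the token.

Answer: ovuk

Derivation:
Hunk 1: at line 3 remove [klkl] add [jtp,jocyx,bvd] -> 14 lines: gjjo meklw pekj cdzi jtp jocyx bvd qsjkm rbgy pup fpqqm uuyj suubw coh
Hunk 2: at line 6 remove [bvd] add [brvge,yunez] -> 15 lines: gjjo meklw pekj cdzi jtp jocyx brvge yunez qsjkm rbgy pup fpqqm uuyj suubw coh
Hunk 3: at line 9 remove [pup] add [kzar,ifn] -> 16 lines: gjjo meklw pekj cdzi jtp jocyx brvge yunez qsjkm rbgy kzar ifn fpqqm uuyj suubw coh
Hunk 4: at line 3 remove [cdzi,jtp] add [mri,ovuk,why] -> 17 lines: gjjo meklw pekj mri ovuk why jocyx brvge yunez qsjkm rbgy kzar ifn fpqqm uuyj suubw coh
Final line 5: ovuk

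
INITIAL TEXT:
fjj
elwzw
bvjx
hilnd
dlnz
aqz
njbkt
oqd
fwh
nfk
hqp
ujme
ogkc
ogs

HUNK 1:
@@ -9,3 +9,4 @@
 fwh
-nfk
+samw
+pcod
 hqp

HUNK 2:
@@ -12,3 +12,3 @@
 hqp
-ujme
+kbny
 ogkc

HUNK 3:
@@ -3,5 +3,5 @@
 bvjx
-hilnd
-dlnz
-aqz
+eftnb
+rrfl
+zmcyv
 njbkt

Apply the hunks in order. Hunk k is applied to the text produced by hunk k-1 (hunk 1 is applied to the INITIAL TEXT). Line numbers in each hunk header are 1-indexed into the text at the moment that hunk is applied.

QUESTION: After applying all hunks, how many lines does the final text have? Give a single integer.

Answer: 15

Derivation:
Hunk 1: at line 9 remove [nfk] add [samw,pcod] -> 15 lines: fjj elwzw bvjx hilnd dlnz aqz njbkt oqd fwh samw pcod hqp ujme ogkc ogs
Hunk 2: at line 12 remove [ujme] add [kbny] -> 15 lines: fjj elwzw bvjx hilnd dlnz aqz njbkt oqd fwh samw pcod hqp kbny ogkc ogs
Hunk 3: at line 3 remove [hilnd,dlnz,aqz] add [eftnb,rrfl,zmcyv] -> 15 lines: fjj elwzw bvjx eftnb rrfl zmcyv njbkt oqd fwh samw pcod hqp kbny ogkc ogs
Final line count: 15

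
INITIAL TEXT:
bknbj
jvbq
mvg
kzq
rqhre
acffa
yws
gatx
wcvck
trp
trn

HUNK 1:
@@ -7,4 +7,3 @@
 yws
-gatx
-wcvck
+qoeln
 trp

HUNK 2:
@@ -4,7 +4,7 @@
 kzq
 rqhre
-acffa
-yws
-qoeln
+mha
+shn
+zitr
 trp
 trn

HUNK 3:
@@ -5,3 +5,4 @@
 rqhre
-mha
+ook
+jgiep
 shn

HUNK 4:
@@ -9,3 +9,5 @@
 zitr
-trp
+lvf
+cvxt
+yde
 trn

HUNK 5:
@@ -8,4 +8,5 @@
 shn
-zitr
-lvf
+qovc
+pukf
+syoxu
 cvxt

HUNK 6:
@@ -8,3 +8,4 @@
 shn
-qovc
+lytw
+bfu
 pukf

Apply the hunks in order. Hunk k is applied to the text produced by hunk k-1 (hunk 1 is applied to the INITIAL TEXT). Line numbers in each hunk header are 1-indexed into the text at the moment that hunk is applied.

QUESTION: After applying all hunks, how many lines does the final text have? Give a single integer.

Hunk 1: at line 7 remove [gatx,wcvck] add [qoeln] -> 10 lines: bknbj jvbq mvg kzq rqhre acffa yws qoeln trp trn
Hunk 2: at line 4 remove [acffa,yws,qoeln] add [mha,shn,zitr] -> 10 lines: bknbj jvbq mvg kzq rqhre mha shn zitr trp trn
Hunk 3: at line 5 remove [mha] add [ook,jgiep] -> 11 lines: bknbj jvbq mvg kzq rqhre ook jgiep shn zitr trp trn
Hunk 4: at line 9 remove [trp] add [lvf,cvxt,yde] -> 13 lines: bknbj jvbq mvg kzq rqhre ook jgiep shn zitr lvf cvxt yde trn
Hunk 5: at line 8 remove [zitr,lvf] add [qovc,pukf,syoxu] -> 14 lines: bknbj jvbq mvg kzq rqhre ook jgiep shn qovc pukf syoxu cvxt yde trn
Hunk 6: at line 8 remove [qovc] add [lytw,bfu] -> 15 lines: bknbj jvbq mvg kzq rqhre ook jgiep shn lytw bfu pukf syoxu cvxt yde trn
Final line count: 15

Answer: 15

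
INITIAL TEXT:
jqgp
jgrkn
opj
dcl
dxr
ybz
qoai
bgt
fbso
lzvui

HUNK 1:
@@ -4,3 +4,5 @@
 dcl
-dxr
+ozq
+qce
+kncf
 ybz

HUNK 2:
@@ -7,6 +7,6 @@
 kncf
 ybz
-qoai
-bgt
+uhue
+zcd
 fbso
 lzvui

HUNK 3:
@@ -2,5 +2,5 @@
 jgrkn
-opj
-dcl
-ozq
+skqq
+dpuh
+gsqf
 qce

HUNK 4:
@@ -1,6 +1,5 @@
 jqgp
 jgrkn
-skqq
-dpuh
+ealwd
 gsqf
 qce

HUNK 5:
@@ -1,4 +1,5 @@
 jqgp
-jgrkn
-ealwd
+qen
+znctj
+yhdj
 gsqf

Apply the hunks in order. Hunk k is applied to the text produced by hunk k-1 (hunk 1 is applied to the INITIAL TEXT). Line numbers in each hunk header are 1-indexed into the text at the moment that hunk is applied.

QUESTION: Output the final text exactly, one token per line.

Answer: jqgp
qen
znctj
yhdj
gsqf
qce
kncf
ybz
uhue
zcd
fbso
lzvui

Derivation:
Hunk 1: at line 4 remove [dxr] add [ozq,qce,kncf] -> 12 lines: jqgp jgrkn opj dcl ozq qce kncf ybz qoai bgt fbso lzvui
Hunk 2: at line 7 remove [qoai,bgt] add [uhue,zcd] -> 12 lines: jqgp jgrkn opj dcl ozq qce kncf ybz uhue zcd fbso lzvui
Hunk 3: at line 2 remove [opj,dcl,ozq] add [skqq,dpuh,gsqf] -> 12 lines: jqgp jgrkn skqq dpuh gsqf qce kncf ybz uhue zcd fbso lzvui
Hunk 4: at line 1 remove [skqq,dpuh] add [ealwd] -> 11 lines: jqgp jgrkn ealwd gsqf qce kncf ybz uhue zcd fbso lzvui
Hunk 5: at line 1 remove [jgrkn,ealwd] add [qen,znctj,yhdj] -> 12 lines: jqgp qen znctj yhdj gsqf qce kncf ybz uhue zcd fbso lzvui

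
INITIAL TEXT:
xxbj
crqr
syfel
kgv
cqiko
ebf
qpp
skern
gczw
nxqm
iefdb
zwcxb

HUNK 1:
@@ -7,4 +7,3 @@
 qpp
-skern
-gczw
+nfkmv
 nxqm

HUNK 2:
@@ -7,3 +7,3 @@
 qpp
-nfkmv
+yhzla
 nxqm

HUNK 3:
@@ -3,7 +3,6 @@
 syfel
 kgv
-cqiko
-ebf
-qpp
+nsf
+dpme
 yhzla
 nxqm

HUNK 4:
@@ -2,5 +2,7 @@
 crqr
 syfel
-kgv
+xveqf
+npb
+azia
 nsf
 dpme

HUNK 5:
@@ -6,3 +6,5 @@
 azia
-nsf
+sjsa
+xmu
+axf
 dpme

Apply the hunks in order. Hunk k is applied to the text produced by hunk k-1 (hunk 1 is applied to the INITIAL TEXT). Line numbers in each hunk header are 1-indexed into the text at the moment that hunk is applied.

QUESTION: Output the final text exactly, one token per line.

Hunk 1: at line 7 remove [skern,gczw] add [nfkmv] -> 11 lines: xxbj crqr syfel kgv cqiko ebf qpp nfkmv nxqm iefdb zwcxb
Hunk 2: at line 7 remove [nfkmv] add [yhzla] -> 11 lines: xxbj crqr syfel kgv cqiko ebf qpp yhzla nxqm iefdb zwcxb
Hunk 3: at line 3 remove [cqiko,ebf,qpp] add [nsf,dpme] -> 10 lines: xxbj crqr syfel kgv nsf dpme yhzla nxqm iefdb zwcxb
Hunk 4: at line 2 remove [kgv] add [xveqf,npb,azia] -> 12 lines: xxbj crqr syfel xveqf npb azia nsf dpme yhzla nxqm iefdb zwcxb
Hunk 5: at line 6 remove [nsf] add [sjsa,xmu,axf] -> 14 lines: xxbj crqr syfel xveqf npb azia sjsa xmu axf dpme yhzla nxqm iefdb zwcxb

Answer: xxbj
crqr
syfel
xveqf
npb
azia
sjsa
xmu
axf
dpme
yhzla
nxqm
iefdb
zwcxb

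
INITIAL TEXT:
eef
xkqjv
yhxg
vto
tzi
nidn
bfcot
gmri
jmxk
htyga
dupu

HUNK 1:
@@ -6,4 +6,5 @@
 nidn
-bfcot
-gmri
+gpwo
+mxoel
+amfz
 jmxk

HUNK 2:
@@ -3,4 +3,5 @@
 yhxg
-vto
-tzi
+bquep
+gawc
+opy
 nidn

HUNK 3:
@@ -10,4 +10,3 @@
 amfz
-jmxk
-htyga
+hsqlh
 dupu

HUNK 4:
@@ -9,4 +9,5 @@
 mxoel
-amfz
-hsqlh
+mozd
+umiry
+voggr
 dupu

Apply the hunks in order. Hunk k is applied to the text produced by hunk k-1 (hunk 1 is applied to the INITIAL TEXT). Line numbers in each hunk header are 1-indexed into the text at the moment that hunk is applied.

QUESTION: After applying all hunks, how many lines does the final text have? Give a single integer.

Answer: 13

Derivation:
Hunk 1: at line 6 remove [bfcot,gmri] add [gpwo,mxoel,amfz] -> 12 lines: eef xkqjv yhxg vto tzi nidn gpwo mxoel amfz jmxk htyga dupu
Hunk 2: at line 3 remove [vto,tzi] add [bquep,gawc,opy] -> 13 lines: eef xkqjv yhxg bquep gawc opy nidn gpwo mxoel amfz jmxk htyga dupu
Hunk 3: at line 10 remove [jmxk,htyga] add [hsqlh] -> 12 lines: eef xkqjv yhxg bquep gawc opy nidn gpwo mxoel amfz hsqlh dupu
Hunk 4: at line 9 remove [amfz,hsqlh] add [mozd,umiry,voggr] -> 13 lines: eef xkqjv yhxg bquep gawc opy nidn gpwo mxoel mozd umiry voggr dupu
Final line count: 13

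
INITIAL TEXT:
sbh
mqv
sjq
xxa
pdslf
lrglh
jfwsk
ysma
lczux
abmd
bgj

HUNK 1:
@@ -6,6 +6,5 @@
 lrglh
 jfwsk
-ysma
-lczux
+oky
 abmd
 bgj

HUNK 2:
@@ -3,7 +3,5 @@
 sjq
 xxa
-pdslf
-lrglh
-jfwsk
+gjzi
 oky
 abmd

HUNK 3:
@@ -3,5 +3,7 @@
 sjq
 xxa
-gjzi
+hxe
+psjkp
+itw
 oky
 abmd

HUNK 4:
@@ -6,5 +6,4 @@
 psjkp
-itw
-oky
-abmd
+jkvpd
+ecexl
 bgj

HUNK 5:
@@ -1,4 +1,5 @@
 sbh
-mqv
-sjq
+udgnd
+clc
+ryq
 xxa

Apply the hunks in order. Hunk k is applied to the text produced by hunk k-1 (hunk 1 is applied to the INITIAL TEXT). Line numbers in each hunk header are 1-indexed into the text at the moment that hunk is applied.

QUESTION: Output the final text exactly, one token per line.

Answer: sbh
udgnd
clc
ryq
xxa
hxe
psjkp
jkvpd
ecexl
bgj

Derivation:
Hunk 1: at line 6 remove [ysma,lczux] add [oky] -> 10 lines: sbh mqv sjq xxa pdslf lrglh jfwsk oky abmd bgj
Hunk 2: at line 3 remove [pdslf,lrglh,jfwsk] add [gjzi] -> 8 lines: sbh mqv sjq xxa gjzi oky abmd bgj
Hunk 3: at line 3 remove [gjzi] add [hxe,psjkp,itw] -> 10 lines: sbh mqv sjq xxa hxe psjkp itw oky abmd bgj
Hunk 4: at line 6 remove [itw,oky,abmd] add [jkvpd,ecexl] -> 9 lines: sbh mqv sjq xxa hxe psjkp jkvpd ecexl bgj
Hunk 5: at line 1 remove [mqv,sjq] add [udgnd,clc,ryq] -> 10 lines: sbh udgnd clc ryq xxa hxe psjkp jkvpd ecexl bgj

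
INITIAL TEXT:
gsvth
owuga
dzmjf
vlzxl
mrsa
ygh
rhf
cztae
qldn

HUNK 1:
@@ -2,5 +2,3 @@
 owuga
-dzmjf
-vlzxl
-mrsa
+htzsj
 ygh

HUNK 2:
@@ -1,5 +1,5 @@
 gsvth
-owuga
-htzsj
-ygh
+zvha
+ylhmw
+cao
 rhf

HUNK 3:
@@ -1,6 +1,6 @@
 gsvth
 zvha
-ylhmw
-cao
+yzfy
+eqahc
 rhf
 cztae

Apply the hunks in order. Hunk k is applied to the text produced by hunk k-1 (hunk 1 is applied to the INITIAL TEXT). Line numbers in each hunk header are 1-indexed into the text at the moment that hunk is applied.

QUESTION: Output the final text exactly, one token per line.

Answer: gsvth
zvha
yzfy
eqahc
rhf
cztae
qldn

Derivation:
Hunk 1: at line 2 remove [dzmjf,vlzxl,mrsa] add [htzsj] -> 7 lines: gsvth owuga htzsj ygh rhf cztae qldn
Hunk 2: at line 1 remove [owuga,htzsj,ygh] add [zvha,ylhmw,cao] -> 7 lines: gsvth zvha ylhmw cao rhf cztae qldn
Hunk 3: at line 1 remove [ylhmw,cao] add [yzfy,eqahc] -> 7 lines: gsvth zvha yzfy eqahc rhf cztae qldn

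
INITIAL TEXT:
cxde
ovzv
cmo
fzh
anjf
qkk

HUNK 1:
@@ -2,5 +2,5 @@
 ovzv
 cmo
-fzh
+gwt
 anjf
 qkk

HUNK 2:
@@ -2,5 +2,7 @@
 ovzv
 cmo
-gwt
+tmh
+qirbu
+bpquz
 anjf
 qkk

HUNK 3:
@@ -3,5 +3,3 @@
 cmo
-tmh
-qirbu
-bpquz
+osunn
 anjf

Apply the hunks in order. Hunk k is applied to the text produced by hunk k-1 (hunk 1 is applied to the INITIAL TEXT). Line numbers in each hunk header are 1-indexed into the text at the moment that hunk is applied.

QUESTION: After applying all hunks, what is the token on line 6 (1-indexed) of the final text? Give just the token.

Answer: qkk

Derivation:
Hunk 1: at line 2 remove [fzh] add [gwt] -> 6 lines: cxde ovzv cmo gwt anjf qkk
Hunk 2: at line 2 remove [gwt] add [tmh,qirbu,bpquz] -> 8 lines: cxde ovzv cmo tmh qirbu bpquz anjf qkk
Hunk 3: at line 3 remove [tmh,qirbu,bpquz] add [osunn] -> 6 lines: cxde ovzv cmo osunn anjf qkk
Final line 6: qkk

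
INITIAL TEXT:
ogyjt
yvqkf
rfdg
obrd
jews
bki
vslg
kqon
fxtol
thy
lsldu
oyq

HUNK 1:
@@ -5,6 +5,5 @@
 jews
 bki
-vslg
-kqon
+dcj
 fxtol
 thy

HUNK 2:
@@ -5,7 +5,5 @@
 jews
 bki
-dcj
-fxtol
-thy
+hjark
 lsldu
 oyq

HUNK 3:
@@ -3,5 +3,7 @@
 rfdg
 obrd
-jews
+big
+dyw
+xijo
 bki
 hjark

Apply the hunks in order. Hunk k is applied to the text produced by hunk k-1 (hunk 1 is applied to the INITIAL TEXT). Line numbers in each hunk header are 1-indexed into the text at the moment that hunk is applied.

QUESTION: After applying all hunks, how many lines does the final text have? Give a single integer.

Answer: 11

Derivation:
Hunk 1: at line 5 remove [vslg,kqon] add [dcj] -> 11 lines: ogyjt yvqkf rfdg obrd jews bki dcj fxtol thy lsldu oyq
Hunk 2: at line 5 remove [dcj,fxtol,thy] add [hjark] -> 9 lines: ogyjt yvqkf rfdg obrd jews bki hjark lsldu oyq
Hunk 3: at line 3 remove [jews] add [big,dyw,xijo] -> 11 lines: ogyjt yvqkf rfdg obrd big dyw xijo bki hjark lsldu oyq
Final line count: 11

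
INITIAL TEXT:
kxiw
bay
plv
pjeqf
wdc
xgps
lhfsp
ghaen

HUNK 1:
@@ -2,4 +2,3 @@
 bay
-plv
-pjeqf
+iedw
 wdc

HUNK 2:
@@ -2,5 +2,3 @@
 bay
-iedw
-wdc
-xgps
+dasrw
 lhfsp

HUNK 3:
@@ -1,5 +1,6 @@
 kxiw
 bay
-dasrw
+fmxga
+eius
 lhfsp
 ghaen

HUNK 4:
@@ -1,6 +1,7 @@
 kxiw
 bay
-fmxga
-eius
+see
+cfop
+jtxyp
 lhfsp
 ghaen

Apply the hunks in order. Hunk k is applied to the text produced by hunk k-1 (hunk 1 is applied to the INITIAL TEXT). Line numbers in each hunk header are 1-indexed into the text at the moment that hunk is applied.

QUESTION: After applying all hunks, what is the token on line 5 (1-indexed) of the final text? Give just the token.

Hunk 1: at line 2 remove [plv,pjeqf] add [iedw] -> 7 lines: kxiw bay iedw wdc xgps lhfsp ghaen
Hunk 2: at line 2 remove [iedw,wdc,xgps] add [dasrw] -> 5 lines: kxiw bay dasrw lhfsp ghaen
Hunk 3: at line 1 remove [dasrw] add [fmxga,eius] -> 6 lines: kxiw bay fmxga eius lhfsp ghaen
Hunk 4: at line 1 remove [fmxga,eius] add [see,cfop,jtxyp] -> 7 lines: kxiw bay see cfop jtxyp lhfsp ghaen
Final line 5: jtxyp

Answer: jtxyp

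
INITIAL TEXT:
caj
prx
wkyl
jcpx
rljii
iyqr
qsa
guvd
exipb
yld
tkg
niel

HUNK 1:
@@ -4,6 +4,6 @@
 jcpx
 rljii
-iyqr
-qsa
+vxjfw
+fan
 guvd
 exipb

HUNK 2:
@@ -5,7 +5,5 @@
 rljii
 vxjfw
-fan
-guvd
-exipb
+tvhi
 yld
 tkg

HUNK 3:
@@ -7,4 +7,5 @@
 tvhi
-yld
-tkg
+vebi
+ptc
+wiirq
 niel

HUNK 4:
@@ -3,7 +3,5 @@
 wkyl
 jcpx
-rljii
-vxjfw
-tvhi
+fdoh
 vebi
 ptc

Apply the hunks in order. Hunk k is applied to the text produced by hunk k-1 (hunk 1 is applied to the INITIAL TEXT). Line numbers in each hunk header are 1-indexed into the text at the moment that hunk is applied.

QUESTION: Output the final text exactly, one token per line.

Answer: caj
prx
wkyl
jcpx
fdoh
vebi
ptc
wiirq
niel

Derivation:
Hunk 1: at line 4 remove [iyqr,qsa] add [vxjfw,fan] -> 12 lines: caj prx wkyl jcpx rljii vxjfw fan guvd exipb yld tkg niel
Hunk 2: at line 5 remove [fan,guvd,exipb] add [tvhi] -> 10 lines: caj prx wkyl jcpx rljii vxjfw tvhi yld tkg niel
Hunk 3: at line 7 remove [yld,tkg] add [vebi,ptc,wiirq] -> 11 lines: caj prx wkyl jcpx rljii vxjfw tvhi vebi ptc wiirq niel
Hunk 4: at line 3 remove [rljii,vxjfw,tvhi] add [fdoh] -> 9 lines: caj prx wkyl jcpx fdoh vebi ptc wiirq niel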